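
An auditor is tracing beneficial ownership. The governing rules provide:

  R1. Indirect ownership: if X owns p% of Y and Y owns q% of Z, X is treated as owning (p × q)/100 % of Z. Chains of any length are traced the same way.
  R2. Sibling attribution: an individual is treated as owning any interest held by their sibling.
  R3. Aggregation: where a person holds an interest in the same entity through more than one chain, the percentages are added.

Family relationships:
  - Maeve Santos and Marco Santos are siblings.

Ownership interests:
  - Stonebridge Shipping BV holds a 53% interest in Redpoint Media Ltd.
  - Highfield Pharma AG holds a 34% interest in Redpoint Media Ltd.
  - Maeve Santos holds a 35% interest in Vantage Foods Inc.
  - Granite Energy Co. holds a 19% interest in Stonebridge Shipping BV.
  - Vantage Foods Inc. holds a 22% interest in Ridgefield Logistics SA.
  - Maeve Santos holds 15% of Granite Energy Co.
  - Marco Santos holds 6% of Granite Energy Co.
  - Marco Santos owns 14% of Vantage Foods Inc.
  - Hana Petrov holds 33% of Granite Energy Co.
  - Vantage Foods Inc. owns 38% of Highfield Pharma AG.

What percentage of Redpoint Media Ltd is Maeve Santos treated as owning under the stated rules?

8.4455%

By sibling attribution (R2), Maeve Santos is treated as also owning Marco Santos's interest in Granite Energy Co, giving 15% + 6% = 21%.
By sibling attribution (R2), Maeve Santos is treated as also owning Marco Santos's interest in Vantage Foods Inc, giving 35% + 14% = 49%.
Chain via Granite Energy Co. → Stonebridge Shipping BV (R1): 21% × 19% × 53% = 2.1147% of Redpoint Media Ltd.
Chain via Vantage Foods Inc. → Highfield Pharma AG (R1): 49% × 38% × 34% = 6.3308% of Redpoint Media Ltd.
Aggregating (R3): 2.1147% + 6.3308% = 8.4455%.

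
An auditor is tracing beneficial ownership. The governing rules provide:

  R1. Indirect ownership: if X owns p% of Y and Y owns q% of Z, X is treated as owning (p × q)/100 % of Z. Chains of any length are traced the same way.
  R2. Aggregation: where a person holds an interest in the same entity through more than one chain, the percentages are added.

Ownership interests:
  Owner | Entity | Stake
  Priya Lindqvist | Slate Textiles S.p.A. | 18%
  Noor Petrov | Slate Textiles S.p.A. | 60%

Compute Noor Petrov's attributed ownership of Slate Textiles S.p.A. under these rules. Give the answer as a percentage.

60%

Direct interest in Slate Textiles S.p.A: 60%.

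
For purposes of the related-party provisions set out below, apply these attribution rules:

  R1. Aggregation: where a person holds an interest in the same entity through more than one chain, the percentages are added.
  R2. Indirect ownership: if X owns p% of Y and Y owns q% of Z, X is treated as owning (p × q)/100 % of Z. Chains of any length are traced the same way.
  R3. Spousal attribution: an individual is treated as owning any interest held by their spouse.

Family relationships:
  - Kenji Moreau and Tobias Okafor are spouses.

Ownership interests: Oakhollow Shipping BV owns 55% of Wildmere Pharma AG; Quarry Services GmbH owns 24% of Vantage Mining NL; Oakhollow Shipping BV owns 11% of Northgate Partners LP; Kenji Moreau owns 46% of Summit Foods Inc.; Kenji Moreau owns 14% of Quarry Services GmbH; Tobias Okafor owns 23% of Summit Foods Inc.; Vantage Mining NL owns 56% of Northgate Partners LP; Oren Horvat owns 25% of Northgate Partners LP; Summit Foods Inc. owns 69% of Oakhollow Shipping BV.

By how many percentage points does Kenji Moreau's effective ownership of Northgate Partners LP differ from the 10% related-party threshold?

2.8813

By spousal attribution (R3), Kenji Moreau is treated as also owning Tobias Okafor's interest in Summit Foods Inc, giving 46% + 23% = 69%.
Chain via Summit Foods Inc. → Oakhollow Shipping BV (R2): 69% × 69% × 11% = 5.2371% of Northgate Partners LP.
Chain via Quarry Services GmbH → Vantage Mining NL (R2): 14% × 24% × 56% = 1.8816% of Northgate Partners LP.
Aggregating (R1): 5.2371% + 1.8816% = 7.1187%.
7.1187% falls short of the 10% threshold by 2.8813 percentage points.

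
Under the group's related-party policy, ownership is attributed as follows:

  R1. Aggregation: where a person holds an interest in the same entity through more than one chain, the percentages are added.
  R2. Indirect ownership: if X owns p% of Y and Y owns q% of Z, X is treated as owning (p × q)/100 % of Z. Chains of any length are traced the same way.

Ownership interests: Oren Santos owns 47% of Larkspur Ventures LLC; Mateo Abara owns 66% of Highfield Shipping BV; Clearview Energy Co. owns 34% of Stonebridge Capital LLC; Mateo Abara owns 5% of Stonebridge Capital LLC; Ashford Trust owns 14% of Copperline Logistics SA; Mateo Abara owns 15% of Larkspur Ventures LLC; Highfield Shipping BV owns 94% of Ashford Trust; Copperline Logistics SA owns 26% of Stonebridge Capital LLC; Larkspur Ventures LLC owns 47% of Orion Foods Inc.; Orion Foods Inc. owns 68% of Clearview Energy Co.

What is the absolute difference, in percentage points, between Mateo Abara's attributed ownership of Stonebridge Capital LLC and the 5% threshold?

3.888216

Chain via Larkspur Ventures LLC → Orion Foods Inc. → Clearview Energy Co. (R2): 15% × 47% × 68% × 34% = 1.62996% of Stonebridge Capital LLC.
Chain via Highfield Shipping BV → Ashford Trust → Copperline Logistics SA (R2): 66% × 94% × 14% × 26% = 2.258256% of Stonebridge Capital LLC.
Direct interest in Stonebridge Capital LLC: 5%.
Aggregating (R1): 1.62996% + 2.258256% + 5% = 8.888216%.
8.888216% exceeds the 5% threshold by 3.888216 percentage points.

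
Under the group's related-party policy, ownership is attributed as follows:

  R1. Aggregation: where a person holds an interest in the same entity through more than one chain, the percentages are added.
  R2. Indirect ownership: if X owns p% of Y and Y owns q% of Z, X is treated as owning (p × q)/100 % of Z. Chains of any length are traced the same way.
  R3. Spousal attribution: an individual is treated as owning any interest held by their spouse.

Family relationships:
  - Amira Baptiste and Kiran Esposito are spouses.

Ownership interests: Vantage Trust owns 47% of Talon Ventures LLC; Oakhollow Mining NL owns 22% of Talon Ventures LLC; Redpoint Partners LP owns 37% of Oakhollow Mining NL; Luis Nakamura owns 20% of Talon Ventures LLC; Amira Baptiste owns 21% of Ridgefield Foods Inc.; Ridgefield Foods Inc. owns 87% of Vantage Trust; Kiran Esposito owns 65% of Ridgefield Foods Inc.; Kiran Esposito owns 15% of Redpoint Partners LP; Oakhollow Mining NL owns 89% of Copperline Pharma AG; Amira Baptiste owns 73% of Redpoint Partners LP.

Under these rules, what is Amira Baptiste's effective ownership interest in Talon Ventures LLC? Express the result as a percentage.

By spousal attribution (R3), Amira Baptiste is treated as also owning Kiran Esposito's interest in Ridgefield Foods Inc, giving 21% + 65% = 86%.
By spousal attribution (R3), Amira Baptiste is treated as also owning Kiran Esposito's interest in Redpoint Partners LP, giving 73% + 15% = 88%.
Chain via Ridgefield Foods Inc. → Vantage Trust (R2): 86% × 87% × 47% = 35.1654% of Talon Ventures LLC.
Chain via Redpoint Partners LP → Oakhollow Mining NL (R2): 88% × 37% × 22% = 7.1632% of Talon Ventures LLC.
Aggregating (R1): 35.1654% + 7.1632% = 42.3286%.

42.3286%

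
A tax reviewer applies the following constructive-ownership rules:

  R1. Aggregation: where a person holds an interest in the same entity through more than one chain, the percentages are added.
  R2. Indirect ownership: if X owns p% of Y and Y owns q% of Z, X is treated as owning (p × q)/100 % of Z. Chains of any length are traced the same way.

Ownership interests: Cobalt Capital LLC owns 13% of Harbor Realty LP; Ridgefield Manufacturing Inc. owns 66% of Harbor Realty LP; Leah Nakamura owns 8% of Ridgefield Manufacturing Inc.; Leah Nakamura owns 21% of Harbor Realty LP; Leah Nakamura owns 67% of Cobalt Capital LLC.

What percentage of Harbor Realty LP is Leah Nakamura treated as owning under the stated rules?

34.99%

Chain via Cobalt Capital LLC (R2): 67% × 13% = 8.71% of Harbor Realty LP.
Chain via Ridgefield Manufacturing Inc. (R2): 8% × 66% = 5.28% of Harbor Realty LP.
Direct interest in Harbor Realty LP: 21%.
Aggregating (R1): 8.71% + 5.28% + 21% = 34.99%.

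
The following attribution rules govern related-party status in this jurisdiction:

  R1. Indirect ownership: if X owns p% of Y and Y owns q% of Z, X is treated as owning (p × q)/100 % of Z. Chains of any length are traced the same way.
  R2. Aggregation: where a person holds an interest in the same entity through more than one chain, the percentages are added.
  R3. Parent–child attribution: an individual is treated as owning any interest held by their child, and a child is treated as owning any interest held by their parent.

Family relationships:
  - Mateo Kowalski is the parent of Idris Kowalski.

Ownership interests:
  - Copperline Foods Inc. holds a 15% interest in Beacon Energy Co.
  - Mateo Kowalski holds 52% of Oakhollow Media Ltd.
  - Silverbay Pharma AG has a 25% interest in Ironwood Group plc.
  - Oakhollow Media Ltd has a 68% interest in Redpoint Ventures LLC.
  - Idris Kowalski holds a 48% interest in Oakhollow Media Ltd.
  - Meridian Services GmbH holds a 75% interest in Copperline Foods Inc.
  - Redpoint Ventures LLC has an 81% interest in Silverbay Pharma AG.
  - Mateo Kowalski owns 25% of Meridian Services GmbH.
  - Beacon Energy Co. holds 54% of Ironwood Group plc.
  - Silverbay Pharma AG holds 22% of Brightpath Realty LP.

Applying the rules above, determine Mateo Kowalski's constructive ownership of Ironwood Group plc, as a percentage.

By parent–child attribution (R3), Mateo Kowalski is treated as also owning Idris Kowalski's interest in Oakhollow Media Ltd, giving 52% + 48% = 100%.
Chain via Oakhollow Media Ltd → Redpoint Ventures LLC → Silverbay Pharma AG (R1): 100% × 68% × 81% × 25% = 13.77% of Ironwood Group plc.
Chain via Meridian Services GmbH → Copperline Foods Inc. → Beacon Energy Co. (R1): 25% × 75% × 15% × 54% = 1.51875% of Ironwood Group plc.
Aggregating (R2): 13.77% + 1.51875% = 15.28875%.

15.28875%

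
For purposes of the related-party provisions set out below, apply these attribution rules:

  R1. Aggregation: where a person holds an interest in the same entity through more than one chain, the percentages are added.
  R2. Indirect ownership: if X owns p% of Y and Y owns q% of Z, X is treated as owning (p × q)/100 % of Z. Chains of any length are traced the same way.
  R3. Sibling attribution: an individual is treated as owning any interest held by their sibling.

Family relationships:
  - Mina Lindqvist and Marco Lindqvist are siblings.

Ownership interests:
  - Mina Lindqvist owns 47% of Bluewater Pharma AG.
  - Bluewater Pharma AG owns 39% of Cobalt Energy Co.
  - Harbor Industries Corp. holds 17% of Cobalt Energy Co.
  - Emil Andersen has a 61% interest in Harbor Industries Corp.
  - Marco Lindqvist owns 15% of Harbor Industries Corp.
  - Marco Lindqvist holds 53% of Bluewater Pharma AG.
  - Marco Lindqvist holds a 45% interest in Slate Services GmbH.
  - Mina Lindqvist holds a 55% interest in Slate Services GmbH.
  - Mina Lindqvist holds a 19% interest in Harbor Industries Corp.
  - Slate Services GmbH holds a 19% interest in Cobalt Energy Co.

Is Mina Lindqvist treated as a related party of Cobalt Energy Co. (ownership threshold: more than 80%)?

By sibling attribution (R3), Mina Lindqvist is treated as also owning Marco Lindqvist's interest in Slate Services GmbH, giving 55% + 45% = 100%.
By sibling attribution (R3), Mina Lindqvist is treated as also owning Marco Lindqvist's interest in Harbor Industries Corp, giving 19% + 15% = 34%.
By sibling attribution (R3), Mina Lindqvist is treated as also owning Marco Lindqvist's interest in Bluewater Pharma AG, giving 47% + 53% = 100%.
Chain via Slate Services GmbH (R2): 100% × 19% = 19% of Cobalt Energy Co.
Chain via Harbor Industries Corp. (R2): 34% × 17% = 5.78% of Cobalt Energy Co.
Chain via Bluewater Pharma AG (R2): 100% × 39% = 39% of Cobalt Energy Co.
Aggregating (R1): 19% + 5.78% + 39% = 63.78%.
63.78% does not exceed the 80% threshold, so Mina is not a related party to Cobalt Energy Co.

No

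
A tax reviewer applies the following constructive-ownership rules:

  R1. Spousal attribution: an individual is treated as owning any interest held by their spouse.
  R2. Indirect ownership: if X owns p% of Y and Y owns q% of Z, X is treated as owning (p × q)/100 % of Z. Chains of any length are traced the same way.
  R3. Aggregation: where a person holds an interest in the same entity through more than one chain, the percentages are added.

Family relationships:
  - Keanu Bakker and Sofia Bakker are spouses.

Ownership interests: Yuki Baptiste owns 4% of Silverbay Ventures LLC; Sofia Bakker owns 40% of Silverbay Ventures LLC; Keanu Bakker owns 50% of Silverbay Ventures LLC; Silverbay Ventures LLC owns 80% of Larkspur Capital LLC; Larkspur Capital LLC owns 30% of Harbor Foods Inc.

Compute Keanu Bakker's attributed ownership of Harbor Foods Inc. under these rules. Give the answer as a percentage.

21.6%

By spousal attribution (R1), Keanu Bakker is treated as also owning Sofia Bakker's interest in Silverbay Ventures LLC, giving 50% + 40% = 90%.
Chain via Silverbay Ventures LLC → Larkspur Capital LLC (R2): 90% × 80% × 30% = 21.6% of Harbor Foods Inc.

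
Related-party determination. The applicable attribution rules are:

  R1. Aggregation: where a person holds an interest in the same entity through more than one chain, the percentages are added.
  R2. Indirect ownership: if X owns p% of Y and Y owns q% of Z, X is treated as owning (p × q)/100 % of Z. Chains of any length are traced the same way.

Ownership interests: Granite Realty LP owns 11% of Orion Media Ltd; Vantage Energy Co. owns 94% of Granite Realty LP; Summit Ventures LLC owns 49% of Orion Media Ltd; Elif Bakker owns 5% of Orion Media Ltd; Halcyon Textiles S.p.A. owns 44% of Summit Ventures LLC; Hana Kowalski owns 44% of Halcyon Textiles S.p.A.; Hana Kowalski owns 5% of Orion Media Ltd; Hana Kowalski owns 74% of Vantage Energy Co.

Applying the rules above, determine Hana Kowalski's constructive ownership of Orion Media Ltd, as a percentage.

22.138%

Chain via Halcyon Textiles S.p.A. → Summit Ventures LLC (R2): 44% × 44% × 49% = 9.4864% of Orion Media Ltd.
Chain via Vantage Energy Co. → Granite Realty LP (R2): 74% × 94% × 11% = 7.6516% of Orion Media Ltd.
Direct interest in Orion Media Ltd: 5%.
Aggregating (R1): 9.4864% + 7.6516% + 5% = 22.138%.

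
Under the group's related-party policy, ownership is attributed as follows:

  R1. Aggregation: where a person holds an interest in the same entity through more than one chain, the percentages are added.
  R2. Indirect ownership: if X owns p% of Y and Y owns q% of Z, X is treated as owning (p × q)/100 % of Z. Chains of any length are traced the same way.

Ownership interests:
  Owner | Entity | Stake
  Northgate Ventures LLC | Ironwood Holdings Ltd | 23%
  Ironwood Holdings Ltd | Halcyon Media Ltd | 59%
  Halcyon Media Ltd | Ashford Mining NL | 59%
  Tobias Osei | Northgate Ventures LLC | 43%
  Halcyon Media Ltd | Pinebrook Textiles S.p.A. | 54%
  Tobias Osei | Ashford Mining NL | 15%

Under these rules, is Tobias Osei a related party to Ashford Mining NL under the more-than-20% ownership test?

Chain via Northgate Ventures LLC → Ironwood Holdings Ltd → Halcyon Media Ltd (R2): 43% × 23% × 59% × 59% = 3.442709% of Ashford Mining NL.
Direct interest in Ashford Mining NL: 15%.
Aggregating (R1): 3.442709% + 15% = 18.442709%.
18.442709% does not exceed the 20% threshold, so Tobias is not a related party to Ashford Mining NL.

No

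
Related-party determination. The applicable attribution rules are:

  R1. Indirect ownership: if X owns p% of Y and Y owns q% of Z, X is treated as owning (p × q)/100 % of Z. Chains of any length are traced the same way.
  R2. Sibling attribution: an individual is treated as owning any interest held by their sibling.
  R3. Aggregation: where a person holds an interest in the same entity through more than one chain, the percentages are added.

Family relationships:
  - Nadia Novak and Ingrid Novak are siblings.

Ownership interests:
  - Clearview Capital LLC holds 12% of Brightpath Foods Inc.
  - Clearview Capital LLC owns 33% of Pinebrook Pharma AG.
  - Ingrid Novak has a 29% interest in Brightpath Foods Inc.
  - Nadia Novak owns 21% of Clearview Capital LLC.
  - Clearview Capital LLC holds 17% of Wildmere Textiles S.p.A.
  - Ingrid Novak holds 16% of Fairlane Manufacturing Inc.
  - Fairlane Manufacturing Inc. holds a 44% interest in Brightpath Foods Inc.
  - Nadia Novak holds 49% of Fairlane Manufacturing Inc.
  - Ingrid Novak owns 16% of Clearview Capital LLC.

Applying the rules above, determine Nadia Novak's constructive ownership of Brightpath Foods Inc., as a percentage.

62.04%

By sibling attribution (R2), Nadia Novak is treated as also owning Ingrid Novak's interest in Clearview Capital LLC, giving 21% + 16% = 37%.
By sibling attribution (R2), Nadia Novak is treated as also owning Ingrid Novak's interest in Fairlane Manufacturing Inc, giving 49% + 16% = 65%.
By sibling attribution (R2), Nadia Novak is treated as owning Ingrid Novak's 29% interest in Brightpath Foods Inc.
Chain via Clearview Capital LLC (R1): 37% × 12% = 4.44% of Brightpath Foods Inc.
Chain via Fairlane Manufacturing Inc. (R1): 65% × 44% = 28.6% of Brightpath Foods Inc.
Direct interest in Brightpath Foods Inc: 29%.
Aggregating (R3): 4.44% + 28.6% + 29% = 62.04%.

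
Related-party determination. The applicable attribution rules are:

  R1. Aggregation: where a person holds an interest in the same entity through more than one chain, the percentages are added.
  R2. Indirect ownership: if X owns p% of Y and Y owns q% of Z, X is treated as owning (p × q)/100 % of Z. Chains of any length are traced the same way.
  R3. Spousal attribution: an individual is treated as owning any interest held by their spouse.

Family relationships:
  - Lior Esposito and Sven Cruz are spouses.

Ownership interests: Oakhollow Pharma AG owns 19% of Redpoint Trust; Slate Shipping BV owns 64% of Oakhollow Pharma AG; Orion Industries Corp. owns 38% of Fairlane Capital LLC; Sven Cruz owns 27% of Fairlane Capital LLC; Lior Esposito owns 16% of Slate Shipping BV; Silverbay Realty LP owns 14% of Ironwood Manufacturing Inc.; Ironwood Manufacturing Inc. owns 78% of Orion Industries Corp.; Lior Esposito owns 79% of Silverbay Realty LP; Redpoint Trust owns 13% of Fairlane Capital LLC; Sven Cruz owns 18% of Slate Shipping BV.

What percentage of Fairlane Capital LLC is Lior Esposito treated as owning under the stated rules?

30.815656%

By spousal attribution (R3), Lior Esposito is treated as also owning Sven Cruz's interest in Slate Shipping BV, giving 16% + 18% = 34%.
By spousal attribution (R3), Lior Esposito is treated as owning Sven Cruz's 27% interest in Fairlane Capital LLC.
Chain via Slate Shipping BV → Oakhollow Pharma AG → Redpoint Trust (R2): 34% × 64% × 19% × 13% = 0.537472% of Fairlane Capital LLC.
Chain via Silverbay Realty LP → Ironwood Manufacturing Inc. → Orion Industries Corp. (R2): 79% × 14% × 78% × 38% = 3.278184% of Fairlane Capital LLC.
Direct interest in Fairlane Capital LLC: 27%.
Aggregating (R1): 0.537472% + 3.278184% + 27% = 30.815656%.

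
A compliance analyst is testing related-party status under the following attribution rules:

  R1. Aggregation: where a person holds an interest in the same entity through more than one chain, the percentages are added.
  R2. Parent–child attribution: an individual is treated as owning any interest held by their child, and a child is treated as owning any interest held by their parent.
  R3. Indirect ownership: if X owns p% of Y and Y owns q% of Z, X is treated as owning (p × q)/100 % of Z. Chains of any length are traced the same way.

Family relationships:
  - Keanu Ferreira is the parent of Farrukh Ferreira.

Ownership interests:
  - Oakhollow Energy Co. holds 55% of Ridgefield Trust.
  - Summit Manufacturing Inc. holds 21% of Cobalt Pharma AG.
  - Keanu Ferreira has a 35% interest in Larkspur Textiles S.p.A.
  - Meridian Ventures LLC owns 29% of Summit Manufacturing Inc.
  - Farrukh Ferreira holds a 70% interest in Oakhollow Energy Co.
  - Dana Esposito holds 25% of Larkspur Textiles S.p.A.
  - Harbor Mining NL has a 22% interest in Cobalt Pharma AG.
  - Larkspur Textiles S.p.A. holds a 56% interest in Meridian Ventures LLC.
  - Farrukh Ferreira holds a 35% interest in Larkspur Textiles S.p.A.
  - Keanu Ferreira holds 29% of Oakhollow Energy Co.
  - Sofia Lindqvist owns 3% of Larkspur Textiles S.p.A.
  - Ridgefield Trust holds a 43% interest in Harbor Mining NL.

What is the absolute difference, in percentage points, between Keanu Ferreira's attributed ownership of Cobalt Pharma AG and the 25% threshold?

17.46175

By parent–child attribution (R2), Keanu Ferreira is treated as also owning Farrukh Ferreira's interest in Oakhollow Energy Co, giving 29% + 70% = 99%.
By parent–child attribution (R2), Keanu Ferreira is treated as also owning Farrukh Ferreira's interest in Larkspur Textiles S.p.A, giving 35% + 35% = 70%.
Chain via Oakhollow Energy Co. → Ridgefield Trust → Harbor Mining NL (R3): 99% × 55% × 43% × 22% = 5.15097% of Cobalt Pharma AG.
Chain via Larkspur Textiles S.p.A. → Meridian Ventures LLC → Summit Manufacturing Inc. (R3): 70% × 56% × 29% × 21% = 2.38728% of Cobalt Pharma AG.
Aggregating (R1): 5.15097% + 2.38728% = 7.53825%.
7.53825% falls short of the 25% threshold by 17.46175 percentage points.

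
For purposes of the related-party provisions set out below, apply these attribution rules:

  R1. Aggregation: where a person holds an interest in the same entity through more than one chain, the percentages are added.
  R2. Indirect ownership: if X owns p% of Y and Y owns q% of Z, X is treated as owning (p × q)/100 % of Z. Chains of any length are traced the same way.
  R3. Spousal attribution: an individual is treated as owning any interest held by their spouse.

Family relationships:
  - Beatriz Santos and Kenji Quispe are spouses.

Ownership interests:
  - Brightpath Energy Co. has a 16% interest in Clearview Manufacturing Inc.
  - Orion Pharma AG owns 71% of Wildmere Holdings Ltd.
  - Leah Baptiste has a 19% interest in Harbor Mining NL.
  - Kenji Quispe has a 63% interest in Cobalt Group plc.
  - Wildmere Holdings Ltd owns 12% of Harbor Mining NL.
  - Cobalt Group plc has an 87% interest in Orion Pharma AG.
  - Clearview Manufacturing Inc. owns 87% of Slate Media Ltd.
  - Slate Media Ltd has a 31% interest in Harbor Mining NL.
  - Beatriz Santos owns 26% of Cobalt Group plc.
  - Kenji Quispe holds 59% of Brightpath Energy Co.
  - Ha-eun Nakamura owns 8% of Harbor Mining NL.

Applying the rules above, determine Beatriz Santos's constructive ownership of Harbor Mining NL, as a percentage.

By spousal attribution (R3), Beatriz Santos is treated as also owning Kenji Quispe's interest in Cobalt Group plc, giving 26% + 63% = 89%.
By spousal attribution (R3), Beatriz Santos is treated as owning Kenji Quispe's 59% interest in Brightpath Energy Co.
Chain via Cobalt Group plc → Orion Pharma AG → Wildmere Holdings Ltd (R2): 89% × 87% × 71% × 12% = 6.597036% of Harbor Mining NL.
Chain via Brightpath Energy Co. → Clearview Manufacturing Inc. → Slate Media Ltd (R2): 59% × 16% × 87% × 31% = 2.545968% of Harbor Mining NL.
Aggregating (R1): 6.597036% + 2.545968% = 9.143004%.

9.143004%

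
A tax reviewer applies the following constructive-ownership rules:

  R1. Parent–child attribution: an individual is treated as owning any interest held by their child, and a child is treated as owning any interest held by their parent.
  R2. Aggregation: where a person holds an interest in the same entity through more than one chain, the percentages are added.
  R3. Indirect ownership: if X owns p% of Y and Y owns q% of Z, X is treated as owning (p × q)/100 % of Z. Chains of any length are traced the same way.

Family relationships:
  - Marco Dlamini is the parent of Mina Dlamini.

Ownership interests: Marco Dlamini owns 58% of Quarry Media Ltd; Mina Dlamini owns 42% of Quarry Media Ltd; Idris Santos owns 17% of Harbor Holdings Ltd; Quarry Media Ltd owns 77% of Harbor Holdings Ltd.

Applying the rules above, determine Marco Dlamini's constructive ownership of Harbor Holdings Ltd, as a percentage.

77%

By parent–child attribution (R1), Marco Dlamini is treated as also owning Mina Dlamini's interest in Quarry Media Ltd, giving 58% + 42% = 100%.
Chain via Quarry Media Ltd (R3): 100% × 77% = 77% of Harbor Holdings Ltd.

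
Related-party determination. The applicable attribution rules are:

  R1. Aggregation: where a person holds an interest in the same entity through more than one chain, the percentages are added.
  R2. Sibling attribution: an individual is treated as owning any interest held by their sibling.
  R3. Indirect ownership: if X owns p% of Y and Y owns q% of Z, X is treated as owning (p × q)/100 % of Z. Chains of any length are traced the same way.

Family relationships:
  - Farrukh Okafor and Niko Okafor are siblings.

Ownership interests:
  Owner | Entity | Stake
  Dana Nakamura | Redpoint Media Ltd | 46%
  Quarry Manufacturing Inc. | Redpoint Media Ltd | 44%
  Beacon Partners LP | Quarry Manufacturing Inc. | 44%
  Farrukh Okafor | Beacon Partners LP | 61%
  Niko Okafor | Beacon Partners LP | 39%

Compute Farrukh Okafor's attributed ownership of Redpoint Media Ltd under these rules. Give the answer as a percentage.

By sibling attribution (R2), Farrukh Okafor is treated as also owning Niko Okafor's interest in Beacon Partners LP, giving 61% + 39% = 100%.
Chain via Beacon Partners LP → Quarry Manufacturing Inc. (R3): 100% × 44% × 44% = 19.36% of Redpoint Media Ltd.

19.36%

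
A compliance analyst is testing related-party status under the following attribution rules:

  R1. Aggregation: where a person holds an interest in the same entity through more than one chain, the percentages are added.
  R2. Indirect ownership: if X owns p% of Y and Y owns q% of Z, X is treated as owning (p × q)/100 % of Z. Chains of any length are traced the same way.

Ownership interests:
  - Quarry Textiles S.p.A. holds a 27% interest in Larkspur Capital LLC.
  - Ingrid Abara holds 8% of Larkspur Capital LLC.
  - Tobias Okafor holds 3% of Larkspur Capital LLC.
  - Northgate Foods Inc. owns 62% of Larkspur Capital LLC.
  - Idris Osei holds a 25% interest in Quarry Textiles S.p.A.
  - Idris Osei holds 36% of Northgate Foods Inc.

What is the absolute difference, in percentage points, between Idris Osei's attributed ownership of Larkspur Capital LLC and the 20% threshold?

Chain via Northgate Foods Inc. (R2): 36% × 62% = 22.32% of Larkspur Capital LLC.
Chain via Quarry Textiles S.p.A. (R2): 25% × 27% = 6.75% of Larkspur Capital LLC.
Aggregating (R1): 22.32% + 6.75% = 29.07%.
29.07% exceeds the 20% threshold by 9.07 percentage points.

9.07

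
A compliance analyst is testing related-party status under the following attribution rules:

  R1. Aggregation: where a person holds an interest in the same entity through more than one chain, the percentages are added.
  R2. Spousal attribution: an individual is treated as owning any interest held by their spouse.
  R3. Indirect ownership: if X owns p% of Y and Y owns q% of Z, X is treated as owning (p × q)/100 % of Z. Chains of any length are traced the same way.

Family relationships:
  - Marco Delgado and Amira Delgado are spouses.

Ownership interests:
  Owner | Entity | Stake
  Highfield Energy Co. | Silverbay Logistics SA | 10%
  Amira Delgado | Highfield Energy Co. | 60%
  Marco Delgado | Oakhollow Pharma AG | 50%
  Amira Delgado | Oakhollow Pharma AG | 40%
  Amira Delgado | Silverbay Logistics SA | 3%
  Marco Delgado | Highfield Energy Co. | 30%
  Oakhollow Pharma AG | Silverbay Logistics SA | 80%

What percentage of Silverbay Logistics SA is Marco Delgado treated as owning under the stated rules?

By spousal attribution (R2), Marco Delgado is treated as also owning Amira Delgado's interest in Oakhollow Pharma AG, giving 50% + 40% = 90%.
By spousal attribution (R2), Marco Delgado is treated as also owning Amira Delgado's interest in Highfield Energy Co, giving 30% + 60% = 90%.
By spousal attribution (R2), Marco Delgado is treated as owning Amira Delgado's 3% interest in Silverbay Logistics SA.
Chain via Oakhollow Pharma AG (R3): 90% × 80% = 72% of Silverbay Logistics SA.
Chain via Highfield Energy Co. (R3): 90% × 10% = 9% of Silverbay Logistics SA.
Direct interest in Silverbay Logistics SA: 3%.
Aggregating (R1): 72% + 9% + 3% = 84%.

84%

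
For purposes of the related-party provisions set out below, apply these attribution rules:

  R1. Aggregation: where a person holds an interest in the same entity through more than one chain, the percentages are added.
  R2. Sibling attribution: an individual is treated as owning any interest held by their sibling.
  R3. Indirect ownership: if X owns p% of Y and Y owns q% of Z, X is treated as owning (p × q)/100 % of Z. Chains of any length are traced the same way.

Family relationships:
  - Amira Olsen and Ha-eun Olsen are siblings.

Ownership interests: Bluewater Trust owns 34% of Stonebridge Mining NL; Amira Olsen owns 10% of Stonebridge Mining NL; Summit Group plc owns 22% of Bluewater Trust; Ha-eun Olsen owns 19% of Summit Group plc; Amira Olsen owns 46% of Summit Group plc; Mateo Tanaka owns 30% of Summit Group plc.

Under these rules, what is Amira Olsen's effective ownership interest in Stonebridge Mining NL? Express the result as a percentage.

By sibling attribution (R2), Amira Olsen is treated as also owning Ha-eun Olsen's interest in Summit Group plc, giving 46% + 19% = 65%.
Chain via Summit Group plc → Bluewater Trust (R3): 65% × 22% × 34% = 4.862% of Stonebridge Mining NL.
Direct interest in Stonebridge Mining NL: 10%.
Aggregating (R1): 4.862% + 10% = 14.862%.

14.862%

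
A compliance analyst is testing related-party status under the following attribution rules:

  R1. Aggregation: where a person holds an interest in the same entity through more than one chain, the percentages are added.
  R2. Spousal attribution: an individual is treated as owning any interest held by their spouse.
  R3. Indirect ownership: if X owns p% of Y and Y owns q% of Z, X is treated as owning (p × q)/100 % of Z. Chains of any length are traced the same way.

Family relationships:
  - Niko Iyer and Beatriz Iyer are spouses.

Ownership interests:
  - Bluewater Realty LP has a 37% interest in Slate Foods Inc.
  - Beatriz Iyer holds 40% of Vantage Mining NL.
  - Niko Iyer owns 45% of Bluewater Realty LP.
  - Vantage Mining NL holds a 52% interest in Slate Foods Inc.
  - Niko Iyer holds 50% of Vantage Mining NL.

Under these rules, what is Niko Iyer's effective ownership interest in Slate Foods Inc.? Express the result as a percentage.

By spousal attribution (R2), Niko Iyer is treated as also owning Beatriz Iyer's interest in Vantage Mining NL, giving 50% + 40% = 90%.
Chain via Vantage Mining NL (R3): 90% × 52% = 46.8% of Slate Foods Inc.
Chain via Bluewater Realty LP (R3): 45% × 37% = 16.65% of Slate Foods Inc.
Aggregating (R1): 46.8% + 16.65% = 63.45%.

63.45%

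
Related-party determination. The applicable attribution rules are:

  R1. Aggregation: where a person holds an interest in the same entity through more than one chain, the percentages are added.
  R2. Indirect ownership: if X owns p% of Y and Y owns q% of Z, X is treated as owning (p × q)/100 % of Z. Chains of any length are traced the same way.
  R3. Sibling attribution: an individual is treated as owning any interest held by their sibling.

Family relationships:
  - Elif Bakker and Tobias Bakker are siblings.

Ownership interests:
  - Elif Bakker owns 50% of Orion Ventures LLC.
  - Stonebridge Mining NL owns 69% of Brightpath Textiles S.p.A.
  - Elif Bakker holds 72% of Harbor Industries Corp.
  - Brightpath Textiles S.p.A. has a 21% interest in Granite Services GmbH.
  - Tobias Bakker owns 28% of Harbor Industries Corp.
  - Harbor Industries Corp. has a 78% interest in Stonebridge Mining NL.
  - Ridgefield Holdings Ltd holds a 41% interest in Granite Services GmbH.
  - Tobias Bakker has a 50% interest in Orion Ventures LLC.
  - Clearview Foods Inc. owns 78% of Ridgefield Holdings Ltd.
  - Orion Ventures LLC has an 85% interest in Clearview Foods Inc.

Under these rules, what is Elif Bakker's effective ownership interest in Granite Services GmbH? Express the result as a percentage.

38.4852%

By sibling attribution (R3), Elif Bakker is treated as also owning Tobias Bakker's interest in Orion Ventures LLC, giving 50% + 50% = 100%.
By sibling attribution (R3), Elif Bakker is treated as also owning Tobias Bakker's interest in Harbor Industries Corp, giving 72% + 28% = 100%.
Chain via Orion Ventures LLC → Clearview Foods Inc. → Ridgefield Holdings Ltd (R2): 100% × 85% × 78% × 41% = 27.183% of Granite Services GmbH.
Chain via Harbor Industries Corp. → Stonebridge Mining NL → Brightpath Textiles S.p.A. (R2): 100% × 78% × 69% × 21% = 11.3022% of Granite Services GmbH.
Aggregating (R1): 27.183% + 11.3022% = 38.4852%.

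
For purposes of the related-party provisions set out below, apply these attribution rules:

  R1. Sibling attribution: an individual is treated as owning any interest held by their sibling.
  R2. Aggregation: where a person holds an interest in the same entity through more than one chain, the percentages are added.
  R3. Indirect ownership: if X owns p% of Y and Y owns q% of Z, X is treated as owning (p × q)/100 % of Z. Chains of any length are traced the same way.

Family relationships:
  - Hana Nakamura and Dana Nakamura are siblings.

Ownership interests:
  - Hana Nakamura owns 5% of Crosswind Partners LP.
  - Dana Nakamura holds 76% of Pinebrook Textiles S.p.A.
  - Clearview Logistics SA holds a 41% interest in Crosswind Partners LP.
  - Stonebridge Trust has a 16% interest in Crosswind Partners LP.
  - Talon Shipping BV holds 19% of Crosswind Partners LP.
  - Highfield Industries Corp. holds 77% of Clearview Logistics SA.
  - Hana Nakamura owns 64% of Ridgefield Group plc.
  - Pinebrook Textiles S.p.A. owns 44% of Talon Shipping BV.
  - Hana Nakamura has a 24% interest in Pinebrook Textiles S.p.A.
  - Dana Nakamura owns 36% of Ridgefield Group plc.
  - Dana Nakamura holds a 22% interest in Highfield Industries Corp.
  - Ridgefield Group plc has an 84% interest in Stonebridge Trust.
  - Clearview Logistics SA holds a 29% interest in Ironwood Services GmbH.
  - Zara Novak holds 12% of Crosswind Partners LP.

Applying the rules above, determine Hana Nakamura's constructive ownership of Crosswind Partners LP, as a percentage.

33.7454%

By sibling attribution (R1), Hana Nakamura is treated as also owning Dana Nakamura's interest in Pinebrook Textiles S.p.A, giving 24% + 76% = 100%.
By sibling attribution (R1), Hana Nakamura is treated as also owning Dana Nakamura's interest in Ridgefield Group plc, giving 64% + 36% = 100%.
By sibling attribution (R1), Hana Nakamura is treated as owning Dana Nakamura's 22% interest in Highfield Industries Corp.
Chain via Pinebrook Textiles S.p.A. → Talon Shipping BV (R3): 100% × 44% × 19% = 8.36% of Crosswind Partners LP.
Chain via Ridgefield Group plc → Stonebridge Trust (R3): 100% × 84% × 16% = 13.44% of Crosswind Partners LP.
Direct interest in Crosswind Partners LP: 5%.
Chain via Highfield Industries Corp. → Clearview Logistics SA (R3): 22% × 77% × 41% = 6.9454% of Crosswind Partners LP.
Aggregating (R2): 8.36% + 13.44% + 5% + 6.9454% = 33.7454%.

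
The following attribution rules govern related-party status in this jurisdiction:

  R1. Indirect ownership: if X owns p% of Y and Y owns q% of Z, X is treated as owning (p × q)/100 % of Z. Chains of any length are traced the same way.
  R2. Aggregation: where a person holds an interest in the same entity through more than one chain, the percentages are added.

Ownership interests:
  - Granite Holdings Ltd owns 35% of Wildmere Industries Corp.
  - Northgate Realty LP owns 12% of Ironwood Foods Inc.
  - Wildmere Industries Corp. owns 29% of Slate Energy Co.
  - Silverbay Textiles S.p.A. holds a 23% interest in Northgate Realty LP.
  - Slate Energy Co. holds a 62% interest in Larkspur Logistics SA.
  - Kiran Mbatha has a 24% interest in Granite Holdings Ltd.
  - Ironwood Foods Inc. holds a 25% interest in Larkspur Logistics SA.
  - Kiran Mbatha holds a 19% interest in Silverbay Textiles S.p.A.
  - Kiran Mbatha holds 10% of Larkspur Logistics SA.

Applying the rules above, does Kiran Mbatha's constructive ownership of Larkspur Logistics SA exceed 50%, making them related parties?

Chain via Granite Holdings Ltd → Wildmere Industries Corp. → Slate Energy Co. (R1): 24% × 35% × 29% × 62% = 1.51032% of Larkspur Logistics SA.
Chain via Silverbay Textiles S.p.A. → Northgate Realty LP → Ironwood Foods Inc. (R1): 19% × 23% × 12% × 25% = 0.1311% of Larkspur Logistics SA.
Direct interest in Larkspur Logistics SA: 10%.
Aggregating (R2): 1.51032% + 0.1311% + 10% = 11.64142%.
11.64142% does not exceed the 50% threshold, so Kiran is not a related party to Larkspur Logistics SA.

No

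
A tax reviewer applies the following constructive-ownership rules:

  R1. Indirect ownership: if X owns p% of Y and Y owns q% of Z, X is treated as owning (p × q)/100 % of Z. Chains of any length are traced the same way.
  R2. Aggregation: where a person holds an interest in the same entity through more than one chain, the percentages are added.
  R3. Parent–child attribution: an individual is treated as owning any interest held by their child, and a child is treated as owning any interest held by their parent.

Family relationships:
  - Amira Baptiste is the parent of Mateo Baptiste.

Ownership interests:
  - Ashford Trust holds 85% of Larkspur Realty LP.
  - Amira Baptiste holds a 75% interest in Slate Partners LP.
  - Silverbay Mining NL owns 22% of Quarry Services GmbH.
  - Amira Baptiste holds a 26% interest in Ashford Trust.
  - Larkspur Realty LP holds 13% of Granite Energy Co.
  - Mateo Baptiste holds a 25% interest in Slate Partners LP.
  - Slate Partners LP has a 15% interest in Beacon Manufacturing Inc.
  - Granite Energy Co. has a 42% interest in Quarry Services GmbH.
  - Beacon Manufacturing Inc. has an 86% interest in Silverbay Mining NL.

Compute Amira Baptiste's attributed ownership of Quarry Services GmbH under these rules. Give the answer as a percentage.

4.04466%

By parent–child attribution (R3), Amira Baptiste is treated as also owning Mateo Baptiste's interest in Slate Partners LP, giving 75% + 25% = 100%.
Chain via Slate Partners LP → Beacon Manufacturing Inc. → Silverbay Mining NL (R1): 100% × 15% × 86% × 22% = 2.838% of Quarry Services GmbH.
Chain via Ashford Trust → Larkspur Realty LP → Granite Energy Co. (R1): 26% × 85% × 13% × 42% = 1.20666% of Quarry Services GmbH.
Aggregating (R2): 2.838% + 1.20666% = 4.04466%.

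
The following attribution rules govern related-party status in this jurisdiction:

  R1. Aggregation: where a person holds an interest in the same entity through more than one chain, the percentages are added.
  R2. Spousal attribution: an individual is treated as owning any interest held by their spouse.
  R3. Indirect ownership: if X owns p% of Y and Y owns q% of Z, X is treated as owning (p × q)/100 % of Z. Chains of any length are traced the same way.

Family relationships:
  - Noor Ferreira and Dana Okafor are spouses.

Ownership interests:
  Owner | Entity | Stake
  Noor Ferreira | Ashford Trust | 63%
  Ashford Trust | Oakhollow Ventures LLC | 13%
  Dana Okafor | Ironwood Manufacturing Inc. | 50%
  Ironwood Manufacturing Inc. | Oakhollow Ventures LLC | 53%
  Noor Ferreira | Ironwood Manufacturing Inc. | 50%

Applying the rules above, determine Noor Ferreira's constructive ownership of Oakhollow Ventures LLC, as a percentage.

61.19%

By spousal attribution (R2), Noor Ferreira is treated as also owning Dana Okafor's interest in Ironwood Manufacturing Inc, giving 50% + 50% = 100%.
Chain via Ashford Trust (R3): 63% × 13% = 8.19% of Oakhollow Ventures LLC.
Chain via Ironwood Manufacturing Inc. (R3): 100% × 53% = 53% of Oakhollow Ventures LLC.
Aggregating (R1): 8.19% + 53% = 61.19%.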